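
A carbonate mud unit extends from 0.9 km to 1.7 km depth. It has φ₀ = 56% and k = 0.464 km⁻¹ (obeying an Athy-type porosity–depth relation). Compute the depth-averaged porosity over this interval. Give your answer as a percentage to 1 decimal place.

⟨φ⟩ = (1/(z₂−z₁)) ∫ φ₀ e^(−kz) dz = φ₀·(e^(−k·z₁) − e^(−k·z₂)) / (k·(z₂−z₁))
e^(−0.464×0.9) = 0.6586; e^(−0.464×1.7) = 0.4544
⟨φ⟩ = 0.56 × (0.6586 − 0.4544) / (0.464 × 0.8) = 0.56 × 0.5502 = 0.3081

30.8%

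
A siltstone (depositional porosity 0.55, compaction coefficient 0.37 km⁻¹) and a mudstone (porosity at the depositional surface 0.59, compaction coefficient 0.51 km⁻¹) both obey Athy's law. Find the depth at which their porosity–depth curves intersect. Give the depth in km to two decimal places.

0.50 km

Set φ₀ₐ e^(−cₐz) = φ₀ᵦ e^(−cᵦz) ⇒ ln(φ₀ₐ/φ₀ᵦ) = (cₐ − cᵦ)·z
z = ln(0.55/0.59) / (0.37 − 0.51) = -0.0702 / -0.14 = 0.501 km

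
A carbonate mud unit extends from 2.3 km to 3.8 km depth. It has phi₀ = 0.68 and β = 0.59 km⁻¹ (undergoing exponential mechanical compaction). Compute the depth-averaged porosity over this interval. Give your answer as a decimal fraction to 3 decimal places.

0.116

⟨phi⟩ = (1/(z₂−z₁)) ∫ phi₀ e^(−βz) dz = phi₀·(e^(−β·z₁) − e^(−β·z₂)) / (β·(z₂−z₁))
e^(−0.59×2.3) = 0.2574; e^(−0.59×3.8) = 0.1062
⟨phi⟩ = 0.68 × (0.2574 − 0.1062) / (0.59 × 1.5) = 0.68 × 0.1708 = 0.1162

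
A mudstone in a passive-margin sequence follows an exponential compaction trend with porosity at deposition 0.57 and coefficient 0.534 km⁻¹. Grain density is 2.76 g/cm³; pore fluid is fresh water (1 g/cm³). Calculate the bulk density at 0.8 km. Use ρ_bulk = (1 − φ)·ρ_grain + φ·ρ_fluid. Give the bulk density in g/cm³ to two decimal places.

2.11 g/cm³

Porosity at depth: n = 0.57·exp(−0.534×0.8) = 0.57×0.6523 = 0.3718
Bulk density: ρ_b = (1−n)ρ_g + n·ρ_f = 0.6282×2.76 + 0.3718×1
       = 1.734 + 0.372 = 2.106 g/cm³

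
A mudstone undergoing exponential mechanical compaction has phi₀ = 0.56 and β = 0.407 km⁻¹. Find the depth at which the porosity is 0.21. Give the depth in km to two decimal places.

2.41 km

Invert Athy's law: d = ln(phi₀/phi) / β
d = ln(0.56/0.21) / 0.407 = ln(2.667) / 0.407 = 0.9808 / 0.407 = 2.410 km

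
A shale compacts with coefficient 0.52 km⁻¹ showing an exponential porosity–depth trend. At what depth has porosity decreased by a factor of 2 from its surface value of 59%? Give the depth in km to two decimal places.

1.33 km

φ/φ₀ = 1/2 ⇒ exp(−k·Z) = 1/2 ⇒ Z = ln(2) / k
Z = 0.6931 / 0.52 = 1.333 km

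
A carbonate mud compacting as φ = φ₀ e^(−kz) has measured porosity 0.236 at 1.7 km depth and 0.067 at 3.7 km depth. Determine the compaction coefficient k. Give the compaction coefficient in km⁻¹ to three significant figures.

0.630 km⁻¹

Athy: φ(z) = φ₀ e^(−kz) ⇒ φ₁/φ₂ = e^{k(z₂−z₁)} ⇒ k = ln(φ₁/φ₂)/(z₂−z₁)
k = ln(0.236/0.067) / (3.7 − 1.7) = ln(3.522) / 2 = 1.2591 / 2 = 0.6296 km⁻¹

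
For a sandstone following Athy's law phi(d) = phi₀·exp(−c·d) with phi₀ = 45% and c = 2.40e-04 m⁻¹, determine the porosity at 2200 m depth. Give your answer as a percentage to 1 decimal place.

26.5%

Working in km (1 km = 1000 m; c in km⁻¹ = c in m⁻¹ × 1000):
phi = phi₀·exp(−c·d) = 0.45 × exp(−0.24 × 2.2) = 0.45 × exp(−0.528)
  = 0.45 × 0.5898 = 0.2654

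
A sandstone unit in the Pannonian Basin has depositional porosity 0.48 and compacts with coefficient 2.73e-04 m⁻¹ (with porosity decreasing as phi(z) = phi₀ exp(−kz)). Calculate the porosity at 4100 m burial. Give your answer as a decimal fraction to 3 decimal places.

Working in km (1 km = 1000 m; k in km⁻¹ = k in m⁻¹ × 1000):
phi = phi₀·exp(−k·z) = 0.48 × exp(−0.273 × 4.1) = 0.48 × exp(−1.119)
  = 0.48 × 0.3265 = 0.1567

0.157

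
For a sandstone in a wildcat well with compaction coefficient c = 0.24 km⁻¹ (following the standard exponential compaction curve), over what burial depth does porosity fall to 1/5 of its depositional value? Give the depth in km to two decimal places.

φ/φ₀ = 1/5 ⇒ exp(−c·d) = 1/5 ⇒ d = ln(5) / c
d = 1.6094 / 0.24 = 6.706 km

6.71 km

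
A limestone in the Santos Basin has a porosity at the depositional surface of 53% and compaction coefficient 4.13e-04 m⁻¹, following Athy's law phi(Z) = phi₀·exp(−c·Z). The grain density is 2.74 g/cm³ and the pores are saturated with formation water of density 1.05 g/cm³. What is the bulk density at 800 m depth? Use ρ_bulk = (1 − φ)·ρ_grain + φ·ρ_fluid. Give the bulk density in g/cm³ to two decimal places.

Working in km (1 km = 1000 m; c in km⁻¹ = c in m⁻¹ × 1000):
Porosity at depth: phi = 0.53·exp(−0.413×0.8) = 0.53×0.7186 = 0.3809
Bulk density: ρ_b = (1−phi)ρ_g + phi·ρ_f = 0.6191×2.74 + 0.3809×1.05
       = 1.696 + 0.400 = 2.096 g/cm³

2.10 g/cm³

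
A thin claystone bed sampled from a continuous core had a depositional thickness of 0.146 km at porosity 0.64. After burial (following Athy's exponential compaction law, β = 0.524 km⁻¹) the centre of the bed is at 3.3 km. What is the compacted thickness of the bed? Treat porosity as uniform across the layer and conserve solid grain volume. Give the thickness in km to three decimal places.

Porosity at 3.3 km: φ = 0.64·exp(−0.524×3.3) = 0.1136
Solid-volume conservation: h(1−φ) = h₀(1−φ₀) ⇒ h = h₀·(1−φ₀)/(1−φ)
h = 0.146 × (1 − 0.64)/(1 − 0.1136) = 0.146 × 0.4061 = 0.0593 km

0.059 km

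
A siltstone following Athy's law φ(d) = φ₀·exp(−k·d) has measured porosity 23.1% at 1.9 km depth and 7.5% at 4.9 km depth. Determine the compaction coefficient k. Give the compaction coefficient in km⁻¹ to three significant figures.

Athy: φ(d) = φ₀ e^(−kd) ⇒ φ₁/φ₂ = e^{k(d₂−d₁)} ⇒ k = ln(φ₁/φ₂)/(d₂−d₁)
k = ln(0.231/0.075) / (4.9 − 1.9) = ln(3.08) / 3 = 1.1249 / 3 = 0.375 km⁻¹

0.375 km⁻¹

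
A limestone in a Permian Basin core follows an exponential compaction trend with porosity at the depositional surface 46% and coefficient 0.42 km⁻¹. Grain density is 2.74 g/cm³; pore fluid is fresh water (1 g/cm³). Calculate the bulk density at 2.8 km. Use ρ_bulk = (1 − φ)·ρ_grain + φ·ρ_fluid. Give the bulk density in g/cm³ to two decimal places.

Porosity at depth: phi = 0.46·exp(−0.42×2.8) = 0.46×0.3085 = 0.1419
Bulk density: ρ_b = (1−phi)ρ_g + phi·ρ_f = 0.8581×2.74 + 0.1419×1
       = 2.351 + 0.142 = 2.493 g/cm³

2.49 g/cm³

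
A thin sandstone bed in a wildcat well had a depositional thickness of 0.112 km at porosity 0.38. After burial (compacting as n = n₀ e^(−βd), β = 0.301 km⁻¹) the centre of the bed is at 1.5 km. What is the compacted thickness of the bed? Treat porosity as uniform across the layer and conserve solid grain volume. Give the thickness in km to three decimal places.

Porosity at 1.5 km: n = 0.38·exp(−0.301×1.5) = 0.2419
Solid-volume conservation: h(1−n) = h₀(1−n₀) ⇒ h = h₀·(1−n₀)/(1−n)
h = 0.112 × (1 − 0.38)/(1 − 0.2419) = 0.112 × 0.8179 = 0.0916 km

0.092 km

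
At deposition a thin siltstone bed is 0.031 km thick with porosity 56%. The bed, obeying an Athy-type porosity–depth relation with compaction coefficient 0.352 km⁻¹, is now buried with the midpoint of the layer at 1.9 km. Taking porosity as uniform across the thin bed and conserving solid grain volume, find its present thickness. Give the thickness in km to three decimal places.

0.019 km

Porosity at 1.9 km: phi = 0.56·exp(−0.352×1.9) = 0.2869
Solid-volume conservation: h(1−phi) = h₀(1−phi₀) ⇒ h = h₀·(1−phi₀)/(1−phi)
h = 0.031 × (1 − 0.56)/(1 − 0.2869) = 0.031 × 0.6170 = 0.0191 km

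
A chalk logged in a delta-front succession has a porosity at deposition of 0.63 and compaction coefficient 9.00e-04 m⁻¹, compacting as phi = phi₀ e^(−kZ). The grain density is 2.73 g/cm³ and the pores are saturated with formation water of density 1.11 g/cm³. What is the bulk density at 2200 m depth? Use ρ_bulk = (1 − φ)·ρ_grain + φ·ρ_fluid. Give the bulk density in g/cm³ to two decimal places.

Working in km (1 km = 1000 m; k in km⁻¹ = k in m⁻¹ × 1000):
Porosity at depth: phi = 0.63·exp(−0.9×2.2) = 0.63×0.1381 = 0.0870
Bulk density: ρ_b = (1−phi)ρ_g + phi·ρ_f = 0.9130×2.73 + 0.0870×1.11
       = 2.493 + 0.097 = 2.589 g/cm³

2.59 g/cm³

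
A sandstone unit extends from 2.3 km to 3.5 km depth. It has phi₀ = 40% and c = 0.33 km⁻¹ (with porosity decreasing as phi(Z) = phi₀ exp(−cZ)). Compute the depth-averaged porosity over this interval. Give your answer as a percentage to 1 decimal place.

⟨phi⟩ = (1/(Z₂−Z₁)) ∫ phi₀ e^(−cZ) dZ = phi₀·(e^(−c·Z₁) − e^(−c·Z₂)) / (c·(Z₂−Z₁))
e^(−0.33×2.3) = 0.4681; e^(−0.33×3.5) = 0.3151
⟨phi⟩ = 0.4 × (0.4681 − 0.3151) / (0.33 × 1.2) = 0.4 × 0.3866 = 0.1546

15.5%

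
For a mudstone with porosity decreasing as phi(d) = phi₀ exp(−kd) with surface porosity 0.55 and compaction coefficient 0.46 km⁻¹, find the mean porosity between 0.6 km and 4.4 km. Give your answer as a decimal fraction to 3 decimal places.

0.197

⟨phi⟩ = (1/(d₂−d₁)) ∫ phi₀ e^(−kd) dd = phi₀·(e^(−k·d₁) − e^(−k·d₂)) / (k·(d₂−d₁))
e^(−0.46×0.6) = 0.7588; e^(−0.46×4.4) = 0.1321
⟨phi⟩ = 0.55 × (0.7588 − 0.1321) / (0.46 × 3.8) = 0.55 × 0.3585 = 0.1972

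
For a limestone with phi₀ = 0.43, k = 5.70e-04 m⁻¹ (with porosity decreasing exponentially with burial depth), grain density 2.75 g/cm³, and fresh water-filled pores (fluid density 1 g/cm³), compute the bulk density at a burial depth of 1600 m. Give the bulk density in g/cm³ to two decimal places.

2.45 g/cm³

Working in km (1 km = 1000 m; k in km⁻¹ = k in m⁻¹ × 1000):
Porosity at depth: phi = 0.43·exp(−0.57×1.6) = 0.43×0.4017 = 0.1727
Bulk density: ρ_b = (1−phi)ρ_g + phi·ρ_f = 0.8273×2.75 + 0.1727×1
       = 2.275 + 0.173 = 2.448 g/cm³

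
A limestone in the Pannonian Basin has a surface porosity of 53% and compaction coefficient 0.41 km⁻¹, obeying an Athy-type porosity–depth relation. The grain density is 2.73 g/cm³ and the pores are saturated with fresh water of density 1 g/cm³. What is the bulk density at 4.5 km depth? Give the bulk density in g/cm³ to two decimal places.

Porosity at depth: φ = 0.53·exp(−0.41×4.5) = 0.53×0.1580 = 0.0838
Bulk density: ρ_b = (1−φ)ρ_g + φ·ρ_f = 0.9162×2.73 + 0.0838×1
       = 2.501 + 0.084 = 2.585 g/cm³

2.59 g/cm³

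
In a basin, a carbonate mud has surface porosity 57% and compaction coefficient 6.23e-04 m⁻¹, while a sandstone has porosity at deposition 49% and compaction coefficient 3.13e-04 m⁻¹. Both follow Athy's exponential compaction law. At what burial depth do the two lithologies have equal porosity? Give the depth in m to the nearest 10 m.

490 m

Working in km (1 km = 1000 m; k in km⁻¹ = k in m⁻¹ × 1000):
Set phi₀ₐ e^(−kₐz) = phi₀ᵦ e^(−kᵦz) ⇒ ln(phi₀ₐ/phi₀ᵦ) = (kₐ − kᵦ)·z
z = ln(0.57/0.49) / (0.623 − 0.313) = 0.1512 / 0.31 = 0.488 km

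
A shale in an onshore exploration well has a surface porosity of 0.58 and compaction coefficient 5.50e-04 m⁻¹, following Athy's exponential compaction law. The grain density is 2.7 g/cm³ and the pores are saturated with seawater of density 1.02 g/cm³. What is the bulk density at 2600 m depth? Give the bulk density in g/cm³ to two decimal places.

2.47 g/cm³

Working in km (1 km = 1000 m; c in km⁻¹ = c in m⁻¹ × 1000):
Porosity at depth: φ = 0.58·exp(−0.55×2.6) = 0.58×0.2393 = 0.1388
Bulk density: ρ_b = (1−φ)ρ_g + φ·ρ_f = 0.8612×2.7 + 0.1388×1.02
       = 2.325 + 0.142 = 2.467 g/cm³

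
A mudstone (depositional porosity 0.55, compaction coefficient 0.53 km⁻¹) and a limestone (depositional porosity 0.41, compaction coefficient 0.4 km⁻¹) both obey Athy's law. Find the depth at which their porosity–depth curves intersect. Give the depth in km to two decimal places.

Set phi₀ₐ e^(−βₐz) = phi₀ᵦ e^(−βᵦz) ⇒ ln(phi₀ₐ/phi₀ᵦ) = (βₐ − βᵦ)·z
z = ln(0.55/0.41) / (0.53 − 0.4) = 0.2938 / 0.13 = 2.260 km

2.26 km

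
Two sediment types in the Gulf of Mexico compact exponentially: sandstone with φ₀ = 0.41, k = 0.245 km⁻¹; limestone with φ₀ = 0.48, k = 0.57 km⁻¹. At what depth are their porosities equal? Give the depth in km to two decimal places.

0.49 km

Set φ₀ₐ e^(−kₐd) = φ₀ᵦ e^(−kᵦd) ⇒ ln(φ₀ₐ/φ₀ᵦ) = (kₐ − kᵦ)·d
d = ln(0.41/0.48) / (0.245 − 0.57) = -0.1576 / -0.325 = 0.485 km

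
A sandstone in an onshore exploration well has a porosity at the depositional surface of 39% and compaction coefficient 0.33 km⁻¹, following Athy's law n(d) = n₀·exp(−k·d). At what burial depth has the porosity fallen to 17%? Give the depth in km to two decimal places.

2.52 km

Invert Athy's law: d = ln(n₀/n) / k
d = ln(0.39/0.17) / 0.33 = ln(2.294) / 0.33 = 0.8303 / 0.33 = 2.516 km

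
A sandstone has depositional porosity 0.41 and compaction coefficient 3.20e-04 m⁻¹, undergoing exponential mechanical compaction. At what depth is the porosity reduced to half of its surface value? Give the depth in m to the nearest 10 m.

Working in km (1 km = 1000 m; k in km⁻¹ = k in m⁻¹ × 1000):
n/n₀ = 1/2 ⇒ exp(−k·d) = 1/2 ⇒ d = ln(2) / k
d = 0.6931 / 0.32 = 2.166 km

2170 m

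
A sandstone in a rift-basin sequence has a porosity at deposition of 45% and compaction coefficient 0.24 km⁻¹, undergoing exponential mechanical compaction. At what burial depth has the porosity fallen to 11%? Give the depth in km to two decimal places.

5.87 km

Invert Athy's law: Z = ln(phi₀/phi) / c
Z = ln(0.45/0.11) / 0.24 = ln(4.091) / 0.24 = 1.4088 / 0.24 = 5.870 km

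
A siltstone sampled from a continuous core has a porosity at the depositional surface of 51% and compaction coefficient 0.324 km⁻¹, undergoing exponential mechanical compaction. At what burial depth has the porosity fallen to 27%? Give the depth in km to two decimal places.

Invert Athy's law: d = ln(φ₀/φ) / k
d = ln(0.51/0.27) / 0.324 = ln(1.889) / 0.324 = 0.6360 / 0.324 = 1.963 km

1.96 km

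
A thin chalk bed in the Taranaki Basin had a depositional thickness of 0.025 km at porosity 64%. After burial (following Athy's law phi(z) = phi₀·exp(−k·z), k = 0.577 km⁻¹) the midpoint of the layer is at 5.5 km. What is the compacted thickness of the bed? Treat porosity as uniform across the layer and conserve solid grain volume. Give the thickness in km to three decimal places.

0.009 km

Porosity at 5.5 km: phi = 0.64·exp(−0.577×5.5) = 0.0268
Solid-volume conservation: h(1−phi) = h₀(1−phi₀) ⇒ h = h₀·(1−phi₀)/(1−phi)
h = 0.025 × (1 − 0.64)/(1 − 0.0268) = 0.025 × 0.3699 = 0.0092 km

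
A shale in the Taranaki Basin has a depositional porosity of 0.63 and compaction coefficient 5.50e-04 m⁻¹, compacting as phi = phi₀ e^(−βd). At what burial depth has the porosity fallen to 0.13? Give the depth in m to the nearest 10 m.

Working in km (1 km = 1000 m; β in km⁻¹ = β in m⁻¹ × 1000):
Invert Athy's law: d = ln(phi₀/phi) / β
d = ln(0.63/0.13) / 0.55 = ln(4.846) / 0.55 = 1.5782 / 0.55 = 2.869 km

2870 m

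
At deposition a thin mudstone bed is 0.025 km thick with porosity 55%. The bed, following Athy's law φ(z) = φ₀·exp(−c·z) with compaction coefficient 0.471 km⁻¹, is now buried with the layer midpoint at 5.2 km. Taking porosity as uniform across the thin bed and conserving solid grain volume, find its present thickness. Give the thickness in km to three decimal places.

0.012 km

Porosity at 5.2 km: φ = 0.55·exp(−0.471×5.2) = 0.0475
Solid-volume conservation: h(1−φ) = h₀(1−φ₀) ⇒ h = h₀·(1−φ₀)/(1−φ)
h = 0.025 × (1 − 0.55)/(1 − 0.0475) = 0.025 × 0.4724 = 0.0118 km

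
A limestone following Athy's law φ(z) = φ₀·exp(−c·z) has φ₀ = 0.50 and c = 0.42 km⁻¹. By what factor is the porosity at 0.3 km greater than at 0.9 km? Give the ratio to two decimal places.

φ(z₁)/φ(z₂) = e^(−c·z₁)/e^(−c·z₂) = e^{c(z₂−z₁)}
= exp(0.42 × 0.6) = exp(0.252) = 1.2866

1.29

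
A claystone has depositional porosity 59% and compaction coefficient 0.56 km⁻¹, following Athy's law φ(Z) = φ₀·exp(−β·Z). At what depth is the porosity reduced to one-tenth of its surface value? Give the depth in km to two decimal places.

φ/φ₀ = 1/10 ⇒ exp(−β·Z) = 1/10 ⇒ Z = ln(10) / β
Z = 2.3026 / 0.56 = 4.112 km

4.11 km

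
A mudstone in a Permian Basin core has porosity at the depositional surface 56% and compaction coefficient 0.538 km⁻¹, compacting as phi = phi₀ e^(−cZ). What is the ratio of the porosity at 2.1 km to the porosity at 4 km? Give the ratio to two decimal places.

2.78

phi(Z₁)/phi(Z₂) = e^(−c·Z₁)/e^(−c·Z₂) = e^{c(Z₂−Z₁)}
= exp(0.538 × 1.9) = exp(1.022) = 2.7793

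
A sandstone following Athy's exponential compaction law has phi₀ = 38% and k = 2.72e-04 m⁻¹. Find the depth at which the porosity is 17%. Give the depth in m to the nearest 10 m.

2960 m

Working in km (1 km = 1000 m; k in km⁻¹ = k in m⁻¹ × 1000):
Invert Athy's law: Z = ln(phi₀/phi) / k
Z = ln(0.38/0.17) / 0.272 = ln(2.235) / 0.272 = 0.8044 / 0.272 = 2.957 km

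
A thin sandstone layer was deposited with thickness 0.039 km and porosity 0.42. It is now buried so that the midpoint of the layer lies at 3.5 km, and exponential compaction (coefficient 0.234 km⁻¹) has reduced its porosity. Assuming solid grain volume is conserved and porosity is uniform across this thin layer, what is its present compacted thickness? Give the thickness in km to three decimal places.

Porosity at 3.5 km: φ = 0.42·exp(−0.234×3.5) = 0.1852
Solid-volume conservation: h(1−φ) = h₀(1−φ₀) ⇒ h = h₀·(1−φ₀)/(1−φ)
h = 0.039 × (1 − 0.42)/(1 − 0.1852) = 0.039 × 0.7118 = 0.0278 km

0.028 km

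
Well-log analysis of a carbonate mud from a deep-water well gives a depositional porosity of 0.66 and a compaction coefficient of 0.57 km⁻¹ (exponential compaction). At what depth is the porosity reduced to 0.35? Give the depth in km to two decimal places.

Invert Athy's law: z = ln(φ₀/φ) / k
z = ln(0.66/0.35) / 0.57 = ln(1.886) / 0.57 = 0.6343 / 0.57 = 1.113 km

1.11 km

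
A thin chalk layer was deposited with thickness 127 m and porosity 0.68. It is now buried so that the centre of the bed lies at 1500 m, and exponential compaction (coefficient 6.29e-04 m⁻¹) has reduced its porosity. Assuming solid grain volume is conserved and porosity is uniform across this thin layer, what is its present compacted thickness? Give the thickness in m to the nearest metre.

55 m

Working in km (1 km = 1000 m; k in km⁻¹ = k in m⁻¹ × 1000):
Porosity at 1.5 km: n = 0.68·exp(−0.629×1.5) = 0.2647
Solid-volume conservation: h(1−n) = h₀(1−n₀) ⇒ h = h₀·(1−n₀)/(1−n)
h = 0.127 × (1 − 0.68)/(1 − 0.2647) = 0.127 × 0.4352 = 0.0553 km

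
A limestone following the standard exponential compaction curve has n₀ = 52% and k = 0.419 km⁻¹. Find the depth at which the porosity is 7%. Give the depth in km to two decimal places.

Invert Athy's law: Z = ln(n₀/n) / k
Z = ln(0.52/0.07) / 0.419 = ln(7.429) / 0.419 = 2.0053 / 0.419 = 4.786 km

4.79 km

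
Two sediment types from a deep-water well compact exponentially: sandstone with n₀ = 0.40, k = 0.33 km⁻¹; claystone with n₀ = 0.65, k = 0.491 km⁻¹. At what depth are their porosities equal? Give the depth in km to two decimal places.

Set n₀ₐ e^(−kₐd) = n₀ᵦ e^(−kᵦd) ⇒ ln(n₀ₐ/n₀ᵦ) = (kₐ − kᵦ)·d
d = ln(0.4/0.65) / (0.33 − 0.491) = -0.4855 / -0.161 = 3.016 km

3.02 km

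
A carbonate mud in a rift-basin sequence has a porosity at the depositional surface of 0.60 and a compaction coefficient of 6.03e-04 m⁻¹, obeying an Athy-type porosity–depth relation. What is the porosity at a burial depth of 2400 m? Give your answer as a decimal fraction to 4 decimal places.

Working in km (1 km = 1000 m; β in km⁻¹ = β in m⁻¹ × 1000):
n = n₀·exp(−β·z) = 0.6 × exp(−0.603 × 2.4) = 0.6 × exp(−1.447)
  = 0.6 × 0.2352 = 0.1411

0.1411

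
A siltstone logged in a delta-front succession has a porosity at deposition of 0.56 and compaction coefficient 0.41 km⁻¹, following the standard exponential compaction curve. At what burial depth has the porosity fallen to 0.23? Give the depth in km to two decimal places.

Invert Athy's law: z = ln(n₀/n) / c
z = ln(0.56/0.23) / 0.41 = ln(2.435) / 0.41 = 0.8899 / 0.41 = 2.170 km

2.17 km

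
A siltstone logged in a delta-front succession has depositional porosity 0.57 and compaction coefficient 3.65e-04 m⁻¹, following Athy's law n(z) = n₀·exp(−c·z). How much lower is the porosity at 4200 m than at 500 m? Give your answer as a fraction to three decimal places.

0.352

Working in km (1 km = 1000 m; c in km⁻¹ = c in m⁻¹ × 1000):
n(0.5) = 0.57·e^(−0.365×0.5) = 0.4749
n(4.2) = 0.57·e^(−0.365×4.2) = 0.1231
Δn = 0.4749 − 0.1231 = 0.3519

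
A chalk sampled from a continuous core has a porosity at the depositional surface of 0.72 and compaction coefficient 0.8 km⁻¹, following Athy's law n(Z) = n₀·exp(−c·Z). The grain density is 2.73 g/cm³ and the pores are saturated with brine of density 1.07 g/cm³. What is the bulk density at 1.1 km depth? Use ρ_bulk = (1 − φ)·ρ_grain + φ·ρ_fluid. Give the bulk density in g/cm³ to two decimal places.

2.23 g/cm³

Porosity at depth: n = 0.72·exp(−0.8×1.1) = 0.72×0.4148 = 0.2986
Bulk density: ρ_b = (1−n)ρ_g + n·ρ_f = 0.7014×2.73 + 0.2986×1.07
       = 1.915 + 0.320 = 2.234 g/cm³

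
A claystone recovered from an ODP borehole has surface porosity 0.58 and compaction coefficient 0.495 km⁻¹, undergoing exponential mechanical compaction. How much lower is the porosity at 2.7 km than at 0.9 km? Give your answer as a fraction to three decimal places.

0.219

phi(0.9) = 0.58·e^(−0.495×0.9) = 0.3715
phi(2.7) = 0.58·e^(−0.495×2.7) = 0.1524
Δphi = 0.3715 − 0.1524 = 0.2191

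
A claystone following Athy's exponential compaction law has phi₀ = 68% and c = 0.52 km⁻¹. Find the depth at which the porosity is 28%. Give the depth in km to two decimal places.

1.71 km

Invert Athy's law: d = ln(phi₀/phi) / c
d = ln(0.68/0.28) / 0.52 = ln(2.429) / 0.52 = 0.8873 / 0.52 = 1.706 km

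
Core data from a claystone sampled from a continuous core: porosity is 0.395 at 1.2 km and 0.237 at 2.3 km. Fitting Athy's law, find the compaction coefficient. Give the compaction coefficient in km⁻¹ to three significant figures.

0.464 km⁻¹

Athy: n(d) = n₀ e^(−cd) ⇒ n₁/n₂ = e^{c(d₂−d₁)} ⇒ c = ln(n₁/n₂)/(d₂−d₁)
c = ln(0.395/0.237) / (2.3 − 1.2) = ln(1.667) / 1.1 = 0.5108 / 1.1 = 0.4644 km⁻¹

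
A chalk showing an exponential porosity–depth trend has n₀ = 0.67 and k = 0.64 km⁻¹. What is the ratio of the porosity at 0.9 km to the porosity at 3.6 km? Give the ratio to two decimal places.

n(d₁)/n(d₂) = e^(−k·d₁)/e^(−k·d₂) = e^{k(d₂−d₁)}
= exp(0.64 × 2.7) = exp(1.728) = 5.6294

5.63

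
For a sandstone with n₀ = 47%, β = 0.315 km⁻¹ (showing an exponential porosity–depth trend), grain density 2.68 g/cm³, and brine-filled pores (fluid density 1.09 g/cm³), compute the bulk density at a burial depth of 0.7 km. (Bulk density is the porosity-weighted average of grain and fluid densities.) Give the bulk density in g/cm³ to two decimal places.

Porosity at depth: n = 0.47·exp(−0.315×0.7) = 0.47×0.8021 = 0.3770
Bulk density: ρ_b = (1−n)ρ_g + n·ρ_f = 0.6230×2.68 + 0.3770×1.09
       = 1.670 + 0.411 = 2.081 g/cm³

2.08 g/cm³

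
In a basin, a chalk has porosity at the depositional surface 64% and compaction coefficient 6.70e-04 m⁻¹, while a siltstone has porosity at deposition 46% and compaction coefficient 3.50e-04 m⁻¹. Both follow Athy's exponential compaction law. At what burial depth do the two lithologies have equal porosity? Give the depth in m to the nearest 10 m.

1030 m

Working in km (1 km = 1000 m; k in km⁻¹ = k in m⁻¹ × 1000):
Set φ₀ₐ e^(−kₐZ) = φ₀ᵦ e^(−kᵦZ) ⇒ ln(φ₀ₐ/φ₀ᵦ) = (kₐ − kᵦ)·Z
Z = ln(0.64/0.46) / (0.67 − 0.35) = 0.3302 / 0.32 = 1.032 km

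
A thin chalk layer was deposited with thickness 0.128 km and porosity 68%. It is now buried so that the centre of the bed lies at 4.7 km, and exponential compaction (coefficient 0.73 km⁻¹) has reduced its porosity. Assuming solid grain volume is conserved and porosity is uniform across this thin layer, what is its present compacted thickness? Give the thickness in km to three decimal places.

0.042 km

Porosity at 4.7 km: φ = 0.68·exp(−0.73×4.7) = 0.0220
Solid-volume conservation: h(1−φ) = h₀(1−φ₀) ⇒ h = h₀·(1−φ₀)/(1−φ)
h = 0.128 × (1 − 0.68)/(1 − 0.0220) = 0.128 × 0.3272 = 0.0419 km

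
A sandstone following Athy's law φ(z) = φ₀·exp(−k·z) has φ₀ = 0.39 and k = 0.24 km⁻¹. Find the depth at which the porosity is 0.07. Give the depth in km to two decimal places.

Invert Athy's law: z = ln(φ₀/φ) / k
z = ln(0.39/0.07) / 0.24 = ln(5.571) / 0.24 = 1.7177 / 0.24 = 7.157 km

7.16 km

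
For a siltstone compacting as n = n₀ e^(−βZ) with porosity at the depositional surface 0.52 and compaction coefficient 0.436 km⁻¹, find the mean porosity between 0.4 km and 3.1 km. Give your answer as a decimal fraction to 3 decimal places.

0.257

⟨n⟩ = (1/(Z₂−Z₁)) ∫ n₀ e^(−βZ) dZ = n₀·(e^(−β·Z₁) − e^(−β·Z₂)) / (β·(Z₂−Z₁))
e^(−0.436×0.4) = 0.8400; e^(−0.436×3.1) = 0.2588
⟨n⟩ = 0.52 × (0.8400 − 0.2588) / (0.436 × 2.7) = 0.52 × 0.4937 = 0.2567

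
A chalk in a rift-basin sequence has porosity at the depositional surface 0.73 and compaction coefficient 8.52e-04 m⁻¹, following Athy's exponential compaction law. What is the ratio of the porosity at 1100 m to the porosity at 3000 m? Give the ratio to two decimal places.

5.05

Working in km (1 km = 1000 m; k in km⁻¹ = k in m⁻¹ × 1000):
n(z₁)/n(z₂) = e^(−k·z₁)/e^(−k·z₂) = e^{k(z₂−z₁)}
= exp(0.852 × 1.9) = exp(1.619) = 5.0470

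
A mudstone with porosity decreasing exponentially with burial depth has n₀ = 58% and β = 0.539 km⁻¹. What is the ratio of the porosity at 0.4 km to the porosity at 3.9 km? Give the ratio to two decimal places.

6.60

n(d₁)/n(d₂) = e^(−β·d₁)/e^(−β·d₂) = e^{β(d₂−d₁)}
= exp(0.539 × 3.5) = exp(1.887) = 6.5962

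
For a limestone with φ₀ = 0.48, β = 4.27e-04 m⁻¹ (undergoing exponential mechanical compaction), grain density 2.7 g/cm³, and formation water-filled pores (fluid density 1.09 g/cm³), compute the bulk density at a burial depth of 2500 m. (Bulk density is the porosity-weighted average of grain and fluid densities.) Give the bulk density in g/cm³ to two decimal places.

Working in km (1 km = 1000 m; β in km⁻¹ = β in m⁻¹ × 1000):
Porosity at depth: φ = 0.48·exp(−0.427×2.5) = 0.48×0.3439 = 0.1651
Bulk density: ρ_b = (1−φ)ρ_g + φ·ρ_f = 0.8349×2.7 + 0.1651×1.09
       = 2.254 + 0.180 = 2.434 g/cm³

2.43 g/cm³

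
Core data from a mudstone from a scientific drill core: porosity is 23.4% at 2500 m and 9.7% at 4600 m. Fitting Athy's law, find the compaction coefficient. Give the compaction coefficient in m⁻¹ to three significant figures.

0.000419 m⁻¹

Working in km (1 km = 1000 m; k in km⁻¹ = k in m⁻¹ × 1000):
Athy: φ(z) = φ₀ e^(−kz) ⇒ φ₁/φ₂ = e^{k(z₂−z₁)} ⇒ k = ln(φ₁/φ₂)/(z₂−z₁)
k = ln(0.234/0.097) / (4.6 − 2.5) = ln(2.412) / 2.1 = 0.8806 / 2.1 = 0.4193 km⁻¹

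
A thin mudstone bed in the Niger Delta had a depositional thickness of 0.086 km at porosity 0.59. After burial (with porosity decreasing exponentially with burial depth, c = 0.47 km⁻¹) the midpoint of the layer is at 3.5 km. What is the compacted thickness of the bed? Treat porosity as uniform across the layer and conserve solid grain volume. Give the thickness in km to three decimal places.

Porosity at 3.5 km: phi = 0.59·exp(−0.47×3.5) = 0.1139
Solid-volume conservation: h(1−phi) = h₀(1−phi₀) ⇒ h = h₀·(1−phi₀)/(1−phi)
h = 0.086 × (1 − 0.59)/(1 − 0.1139) = 0.086 × 0.4627 = 0.0398 km

0.040 km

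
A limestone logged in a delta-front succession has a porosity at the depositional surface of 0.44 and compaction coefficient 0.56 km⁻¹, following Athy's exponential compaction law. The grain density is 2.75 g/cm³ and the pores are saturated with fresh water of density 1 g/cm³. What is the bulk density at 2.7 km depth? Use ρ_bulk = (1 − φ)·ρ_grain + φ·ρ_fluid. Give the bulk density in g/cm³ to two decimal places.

Porosity at depth: phi = 0.44·exp(−0.56×2.7) = 0.44×0.2205 = 0.0970
Bulk density: ρ_b = (1−phi)ρ_g + phi·ρ_f = 0.9030×2.75 + 0.0970×1
       = 2.483 + 0.097 = 2.580 g/cm³

2.58 g/cm³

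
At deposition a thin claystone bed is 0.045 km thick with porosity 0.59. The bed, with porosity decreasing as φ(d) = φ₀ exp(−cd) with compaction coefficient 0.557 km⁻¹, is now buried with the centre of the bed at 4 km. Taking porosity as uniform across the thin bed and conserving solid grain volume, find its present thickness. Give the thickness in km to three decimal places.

Porosity at 4 km: φ = 0.59·exp(−0.557×4) = 0.0636
Solid-volume conservation: h(1−φ) = h₀(1−φ₀) ⇒ h = h₀·(1−φ₀)/(1−φ)
h = 0.045 × (1 − 0.59)/(1 − 0.0636) = 0.045 × 0.4378 = 0.0197 km

0.020 km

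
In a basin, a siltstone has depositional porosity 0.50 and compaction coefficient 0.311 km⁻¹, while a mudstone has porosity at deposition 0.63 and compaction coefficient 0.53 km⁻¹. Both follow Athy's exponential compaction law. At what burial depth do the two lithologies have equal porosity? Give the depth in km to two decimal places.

Set n₀ₐ e^(−βₐZ) = n₀ᵦ e^(−βᵦZ) ⇒ ln(n₀ₐ/n₀ᵦ) = (βₐ − βᵦ)·Z
Z = ln(0.5/0.63) / (0.311 − 0.53) = -0.2311 / -0.219 = 1.055 km

1.06 km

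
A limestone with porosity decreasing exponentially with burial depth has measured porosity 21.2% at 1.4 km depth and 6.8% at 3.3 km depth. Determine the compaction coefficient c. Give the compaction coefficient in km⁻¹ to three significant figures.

Athy: φ(d) = φ₀ e^(−cd) ⇒ φ₁/φ₂ = e^{c(d₂−d₁)} ⇒ c = ln(φ₁/φ₂)/(d₂−d₁)
c = ln(0.212/0.068) / (3.3 − 1.4) = ln(3.118) / 1.9 = 1.1371 / 1.9 = 0.5985 km⁻¹

0.598 km⁻¹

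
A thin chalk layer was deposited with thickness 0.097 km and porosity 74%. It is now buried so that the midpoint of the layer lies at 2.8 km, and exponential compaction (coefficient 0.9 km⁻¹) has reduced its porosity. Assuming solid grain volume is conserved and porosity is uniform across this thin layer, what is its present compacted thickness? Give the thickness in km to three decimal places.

0.027 km

Porosity at 2.8 km: phi = 0.74·exp(−0.9×2.8) = 0.0595
Solid-volume conservation: h(1−phi) = h₀(1−phi₀) ⇒ h = h₀·(1−phi₀)/(1−phi)
h = 0.097 × (1 − 0.74)/(1 − 0.0595) = 0.097 × 0.2765 = 0.0268 km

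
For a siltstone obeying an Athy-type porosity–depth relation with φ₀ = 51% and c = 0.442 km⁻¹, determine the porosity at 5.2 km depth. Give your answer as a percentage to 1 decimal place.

5.1%

φ = φ₀·exp(−c·z) = 0.51 × exp(−0.442 × 5.2) = 0.51 × exp(−2.298)
  = 0.51 × 0.1004 = 0.0512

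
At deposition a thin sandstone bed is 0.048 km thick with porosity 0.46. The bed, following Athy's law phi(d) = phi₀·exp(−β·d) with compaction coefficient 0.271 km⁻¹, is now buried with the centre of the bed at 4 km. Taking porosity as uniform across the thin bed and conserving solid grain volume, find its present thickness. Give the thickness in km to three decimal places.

0.031 km

Porosity at 4 km: phi = 0.46·exp(−0.271×4) = 0.1556
Solid-volume conservation: h(1−phi) = h₀(1−phi₀) ⇒ h = h₀·(1−phi₀)/(1−phi)
h = 0.048 × (1 − 0.46)/(1 − 0.1556) = 0.048 × 0.6395 = 0.0307 km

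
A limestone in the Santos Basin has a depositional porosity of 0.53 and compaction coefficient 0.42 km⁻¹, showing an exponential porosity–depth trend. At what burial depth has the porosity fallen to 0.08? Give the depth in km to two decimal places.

Invert Athy's law: Z = ln(φ₀/φ) / c
Z = ln(0.53/0.08) / 0.42 = ln(6.625) / 0.42 = 1.8909 / 0.42 = 4.502 km

4.50 km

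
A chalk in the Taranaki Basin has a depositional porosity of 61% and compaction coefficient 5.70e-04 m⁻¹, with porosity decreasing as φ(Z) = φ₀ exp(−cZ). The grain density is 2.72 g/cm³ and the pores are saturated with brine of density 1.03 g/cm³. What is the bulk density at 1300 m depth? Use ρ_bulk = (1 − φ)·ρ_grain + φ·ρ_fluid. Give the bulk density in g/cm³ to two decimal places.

Working in km (1 km = 1000 m; c in km⁻¹ = c in m⁻¹ × 1000):
Porosity at depth: φ = 0.61·exp(−0.57×1.3) = 0.61×0.4766 = 0.2907
Bulk density: ρ_b = (1−φ)ρ_g + φ·ρ_f = 0.7093×2.72 + 0.2907×1.03
       = 1.929 + 0.299 = 2.229 g/cm³

2.23 g/cm³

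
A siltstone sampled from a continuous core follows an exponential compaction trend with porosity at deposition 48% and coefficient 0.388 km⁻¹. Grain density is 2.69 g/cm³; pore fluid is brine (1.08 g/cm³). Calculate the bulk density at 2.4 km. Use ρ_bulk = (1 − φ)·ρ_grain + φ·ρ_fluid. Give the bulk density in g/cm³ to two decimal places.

2.39 g/cm³

Porosity at depth: n = 0.48·exp(−0.388×2.4) = 0.48×0.3941 = 0.1892
Bulk density: ρ_b = (1−n)ρ_g + n·ρ_f = 0.8108×2.69 + 0.1892×1.08
       = 2.181 + 0.204 = 2.385 g/cm³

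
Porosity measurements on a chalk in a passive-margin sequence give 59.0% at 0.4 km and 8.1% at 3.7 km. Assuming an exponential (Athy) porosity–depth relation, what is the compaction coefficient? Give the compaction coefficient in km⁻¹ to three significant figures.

0.602 km⁻¹

Athy: n(d) = n₀ e^(−βd) ⇒ n₁/n₂ = e^{β(d₂−d₁)} ⇒ β = ln(n₁/n₂)/(d₂−d₁)
β = ln(0.59/0.081) / (3.7 − 0.4) = ln(7.284) / 3.3 = 1.9857 / 3.3 = 0.6017 km⁻¹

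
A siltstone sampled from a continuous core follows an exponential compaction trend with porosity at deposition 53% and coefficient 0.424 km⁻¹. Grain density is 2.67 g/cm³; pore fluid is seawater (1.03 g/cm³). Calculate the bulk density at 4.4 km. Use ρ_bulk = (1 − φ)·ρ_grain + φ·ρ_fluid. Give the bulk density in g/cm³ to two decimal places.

Porosity at depth: phi = 0.53·exp(−0.424×4.4) = 0.53×0.1548 = 0.0820
Bulk density: ρ_b = (1−phi)ρ_g + phi·ρ_f = 0.9180×2.67 + 0.0820×1.03
       = 2.451 + 0.085 = 2.535 g/cm³

2.54 g/cm³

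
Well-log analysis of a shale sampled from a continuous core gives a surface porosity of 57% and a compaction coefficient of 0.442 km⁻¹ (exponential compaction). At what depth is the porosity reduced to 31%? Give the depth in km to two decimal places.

1.38 km

Invert Athy's law: Z = ln(n₀/n) / c
Z = ln(0.57/0.31) / 0.442 = ln(1.839) / 0.442 = 0.6091 / 0.442 = 1.378 km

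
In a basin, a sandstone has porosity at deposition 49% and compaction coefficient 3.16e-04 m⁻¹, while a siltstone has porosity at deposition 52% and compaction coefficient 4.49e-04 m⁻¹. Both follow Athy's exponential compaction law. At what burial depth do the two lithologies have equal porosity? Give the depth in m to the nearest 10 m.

Working in km (1 km = 1000 m; k in km⁻¹ = k in m⁻¹ × 1000):
Set phi₀ₐ e^(−kₐz) = phi₀ᵦ e^(−kᵦz) ⇒ ln(phi₀ₐ/phi₀ᵦ) = (kₐ − kᵦ)·z
z = ln(0.49/0.52) / (0.316 − 0.449) = -0.0594 / -0.133 = 0.447 km

450 m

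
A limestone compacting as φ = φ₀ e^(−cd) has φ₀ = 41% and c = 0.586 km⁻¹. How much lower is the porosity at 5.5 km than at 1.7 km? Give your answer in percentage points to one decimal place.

φ(1.7) = 0.41·e^(−0.586×1.7) = 0.1514
φ(5.5) = 0.41·e^(−0.586×5.5) = 0.0163
Δφ = 0.1514 − 0.0163 = 0.1351

13.5 percentage points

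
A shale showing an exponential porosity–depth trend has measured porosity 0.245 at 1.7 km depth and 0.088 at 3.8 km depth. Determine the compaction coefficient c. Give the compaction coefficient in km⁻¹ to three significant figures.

Athy: phi(Z) = phi₀ e^(−cZ) ⇒ phi₁/phi₂ = e^{c(Z₂−Z₁)} ⇒ c = ln(phi₁/phi₂)/(Z₂−Z₁)
c = ln(0.245/0.088) / (3.8 − 1.7) = ln(2.784) / 2.1 = 1.0239 / 2.1 = 0.4876 km⁻¹

0.488 km⁻¹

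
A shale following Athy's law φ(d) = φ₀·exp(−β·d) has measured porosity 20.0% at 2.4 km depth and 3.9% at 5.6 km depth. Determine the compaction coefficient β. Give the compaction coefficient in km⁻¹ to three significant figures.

0.511 km⁻¹

Athy: φ(d) = φ₀ e^(−βd) ⇒ φ₁/φ₂ = e^{β(d₂−d₁)} ⇒ β = ln(φ₁/φ₂)/(d₂−d₁)
β = ln(0.2/0.039) / (5.6 − 2.4) = ln(5.128) / 3.2 = 1.6348 / 3.2 = 0.5109 km⁻¹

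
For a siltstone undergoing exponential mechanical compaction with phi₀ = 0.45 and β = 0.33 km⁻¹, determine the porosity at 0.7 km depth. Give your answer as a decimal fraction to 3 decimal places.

0.357

phi = phi₀·exp(−β·z) = 0.45 × exp(−0.33 × 0.7) = 0.45 × exp(−0.231)
  = 0.45 × 0.7937 = 0.3572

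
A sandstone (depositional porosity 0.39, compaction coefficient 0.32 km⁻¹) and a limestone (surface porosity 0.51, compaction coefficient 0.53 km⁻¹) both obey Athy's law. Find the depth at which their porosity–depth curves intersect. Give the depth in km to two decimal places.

Set phi₀ₐ e^(−kₐz) = phi₀ᵦ e^(−kᵦz) ⇒ ln(phi₀ₐ/phi₀ᵦ) = (kₐ − kᵦ)·z
z = ln(0.39/0.51) / (0.32 − 0.53) = -0.2683 / -0.21 = 1.277 km

1.28 km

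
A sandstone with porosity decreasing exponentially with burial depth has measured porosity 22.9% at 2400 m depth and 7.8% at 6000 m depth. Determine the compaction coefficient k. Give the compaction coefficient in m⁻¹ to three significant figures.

0.000299 m⁻¹

Working in km (1 km = 1000 m; k in km⁻¹ = k in m⁻¹ × 1000):
Athy: φ(z) = φ₀ e^(−kz) ⇒ φ₁/φ₂ = e^{k(z₂−z₁)} ⇒ k = ln(φ₁/φ₂)/(z₂−z₁)
k = ln(0.229/0.078) / (6 − 2.4) = ln(2.936) / 3.6 = 1.0770 / 3.6 = 0.2992 km⁻¹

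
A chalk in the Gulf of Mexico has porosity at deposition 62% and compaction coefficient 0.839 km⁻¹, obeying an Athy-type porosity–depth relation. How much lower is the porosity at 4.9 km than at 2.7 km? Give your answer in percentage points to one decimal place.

φ(2.7) = 0.62·e^(−0.839×2.7) = 0.0644
φ(4.9) = 0.62·e^(−0.839×4.9) = 0.0102
Δφ = 0.0644 − 0.0102 = 0.0542

5.4 percentage points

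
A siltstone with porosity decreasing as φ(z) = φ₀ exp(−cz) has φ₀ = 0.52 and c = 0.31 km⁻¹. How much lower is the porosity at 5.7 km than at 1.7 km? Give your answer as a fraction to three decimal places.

φ(1.7) = 0.52·e^(−0.31×1.7) = 0.3070
φ(5.7) = 0.52·e^(−0.31×5.7) = 0.0888
Δφ = 0.3070 − 0.0888 = 0.2182

0.218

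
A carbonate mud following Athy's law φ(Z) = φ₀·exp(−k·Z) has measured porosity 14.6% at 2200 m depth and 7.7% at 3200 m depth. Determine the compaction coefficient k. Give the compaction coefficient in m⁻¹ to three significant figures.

Working in km (1 km = 1000 m; k in km⁻¹ = k in m⁻¹ × 1000):
Athy: φ(Z) = φ₀ e^(−kZ) ⇒ φ₁/φ₂ = e^{k(Z₂−Z₁)} ⇒ k = ln(φ₁/φ₂)/(Z₂−Z₁)
k = ln(0.146/0.077) / (3.2 − 2.2) = ln(1.896) / 1 = 0.6398 / 1 = 0.6398 km⁻¹

0.000640 m⁻¹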